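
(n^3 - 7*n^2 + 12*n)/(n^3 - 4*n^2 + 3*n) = (n - 4)/(n - 1)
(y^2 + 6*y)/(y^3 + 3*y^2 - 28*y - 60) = y/(y^2 - 3*y - 10)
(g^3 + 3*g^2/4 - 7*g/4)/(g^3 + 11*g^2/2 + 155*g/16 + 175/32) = 8*g*(g - 1)/(8*g^2 + 30*g + 25)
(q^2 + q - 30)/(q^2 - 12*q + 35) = (q + 6)/(q - 7)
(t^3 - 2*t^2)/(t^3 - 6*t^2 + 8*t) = t/(t - 4)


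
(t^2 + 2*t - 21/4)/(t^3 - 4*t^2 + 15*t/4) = (2*t + 7)/(t*(2*t - 5))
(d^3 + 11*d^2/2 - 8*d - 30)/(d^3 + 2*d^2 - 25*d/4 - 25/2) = 2*(d + 6)/(2*d + 5)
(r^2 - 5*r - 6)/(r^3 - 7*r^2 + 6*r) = (r + 1)/(r*(r - 1))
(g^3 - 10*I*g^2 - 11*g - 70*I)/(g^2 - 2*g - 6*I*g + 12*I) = (g^3 - 10*I*g^2 - 11*g - 70*I)/(g^2 - 2*g - 6*I*g + 12*I)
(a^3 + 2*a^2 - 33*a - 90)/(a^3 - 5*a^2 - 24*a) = (a^2 - a - 30)/(a*(a - 8))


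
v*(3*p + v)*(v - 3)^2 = 3*p*v^3 - 18*p*v^2 + 27*p*v + v^4 - 6*v^3 + 9*v^2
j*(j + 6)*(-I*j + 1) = -I*j^3 + j^2 - 6*I*j^2 + 6*j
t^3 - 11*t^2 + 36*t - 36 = (t - 6)*(t - 3)*(t - 2)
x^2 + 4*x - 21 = (x - 3)*(x + 7)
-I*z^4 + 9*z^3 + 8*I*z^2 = z^2*(z + 8*I)*(-I*z + 1)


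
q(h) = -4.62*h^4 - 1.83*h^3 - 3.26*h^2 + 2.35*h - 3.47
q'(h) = -18.48*h^3 - 5.49*h^2 - 6.52*h + 2.35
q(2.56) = -247.95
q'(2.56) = -360.36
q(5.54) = -4753.58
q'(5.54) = -3344.45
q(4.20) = -1624.29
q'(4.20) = -1491.02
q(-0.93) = -10.46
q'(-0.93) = 18.53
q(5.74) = -5458.69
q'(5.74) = -3710.88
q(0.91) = -8.58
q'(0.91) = -22.06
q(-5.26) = -3376.30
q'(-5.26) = 2574.17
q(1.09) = -13.67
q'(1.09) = -35.21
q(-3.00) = -364.67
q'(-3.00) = 471.46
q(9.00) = -31892.27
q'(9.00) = -13972.94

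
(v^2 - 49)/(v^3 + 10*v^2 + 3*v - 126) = (v - 7)/(v^2 + 3*v - 18)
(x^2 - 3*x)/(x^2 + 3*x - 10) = x*(x - 3)/(x^2 + 3*x - 10)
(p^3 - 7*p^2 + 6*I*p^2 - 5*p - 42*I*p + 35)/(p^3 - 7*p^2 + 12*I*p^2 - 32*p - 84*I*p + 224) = (p^2 + 6*I*p - 5)/(p^2 + 12*I*p - 32)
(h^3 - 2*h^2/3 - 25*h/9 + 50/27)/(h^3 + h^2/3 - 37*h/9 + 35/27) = (9*h^2 + 9*h - 10)/(9*h^2 + 18*h - 7)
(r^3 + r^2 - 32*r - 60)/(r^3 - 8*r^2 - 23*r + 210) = (r + 2)/(r - 7)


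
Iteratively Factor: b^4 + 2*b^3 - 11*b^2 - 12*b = (b + 1)*(b^3 + b^2 - 12*b) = (b - 3)*(b + 1)*(b^2 + 4*b) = b*(b - 3)*(b + 1)*(b + 4)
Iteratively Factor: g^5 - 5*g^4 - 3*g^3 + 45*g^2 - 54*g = (g + 3)*(g^4 - 8*g^3 + 21*g^2 - 18*g) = (g - 3)*(g + 3)*(g^3 - 5*g^2 + 6*g) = (g - 3)*(g - 2)*(g + 3)*(g^2 - 3*g) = (g - 3)^2*(g - 2)*(g + 3)*(g)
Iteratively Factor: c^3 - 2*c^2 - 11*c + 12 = (c - 1)*(c^2 - c - 12) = (c - 4)*(c - 1)*(c + 3)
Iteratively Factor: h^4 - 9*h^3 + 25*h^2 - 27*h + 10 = (h - 2)*(h^3 - 7*h^2 + 11*h - 5) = (h - 5)*(h - 2)*(h^2 - 2*h + 1) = (h - 5)*(h - 2)*(h - 1)*(h - 1)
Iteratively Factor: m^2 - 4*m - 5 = (m - 5)*(m + 1)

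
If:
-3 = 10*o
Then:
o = -3/10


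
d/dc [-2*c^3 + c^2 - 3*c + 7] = -6*c^2 + 2*c - 3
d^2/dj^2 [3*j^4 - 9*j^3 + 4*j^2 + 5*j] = 36*j^2 - 54*j + 8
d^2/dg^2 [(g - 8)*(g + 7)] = 2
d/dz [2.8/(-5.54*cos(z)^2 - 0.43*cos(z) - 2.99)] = -(31.024*cos(z) + 1.204)*sin(z)/(5.54*cos(z)^2 + 0.43*cos(z) + 2.99)^2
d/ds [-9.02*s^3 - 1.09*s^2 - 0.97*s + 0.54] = -27.06*s^2 - 2.18*s - 0.97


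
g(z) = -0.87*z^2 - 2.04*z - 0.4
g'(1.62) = -4.86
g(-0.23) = 0.02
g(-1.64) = 0.61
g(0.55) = -1.79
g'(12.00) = -22.92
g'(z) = -1.74*z - 2.04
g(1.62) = -5.99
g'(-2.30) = 1.96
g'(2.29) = -6.02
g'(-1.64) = 0.81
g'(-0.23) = -1.64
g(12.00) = -150.16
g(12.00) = -150.16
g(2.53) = -11.13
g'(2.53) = -6.44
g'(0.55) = -3.00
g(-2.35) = -0.41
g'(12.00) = -22.92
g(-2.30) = -0.31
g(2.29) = -9.63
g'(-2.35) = 2.05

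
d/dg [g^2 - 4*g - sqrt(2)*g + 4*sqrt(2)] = 2*g - 4 - sqrt(2)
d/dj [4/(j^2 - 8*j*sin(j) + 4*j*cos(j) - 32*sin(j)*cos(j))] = 8*(2*j*sin(j) + 4*j*cos(j) - j + 4*sin(j) - 2*cos(j) + 16*cos(2*j))/((j - 8*sin(j))^2*(j + 4*cos(j))^2)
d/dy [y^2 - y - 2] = 2*y - 1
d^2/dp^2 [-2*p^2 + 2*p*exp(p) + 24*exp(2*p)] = 2*p*exp(p) + 96*exp(2*p) + 4*exp(p) - 4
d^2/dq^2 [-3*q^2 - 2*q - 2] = -6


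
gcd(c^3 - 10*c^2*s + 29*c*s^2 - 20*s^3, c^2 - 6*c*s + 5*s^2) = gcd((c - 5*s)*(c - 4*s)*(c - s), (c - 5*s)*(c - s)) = c^2 - 6*c*s + 5*s^2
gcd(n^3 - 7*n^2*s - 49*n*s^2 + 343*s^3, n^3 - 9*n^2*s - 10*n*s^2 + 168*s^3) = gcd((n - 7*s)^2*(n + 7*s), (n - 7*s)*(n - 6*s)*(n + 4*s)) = -n + 7*s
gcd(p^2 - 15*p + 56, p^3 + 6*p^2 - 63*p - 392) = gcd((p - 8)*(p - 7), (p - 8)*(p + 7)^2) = p - 8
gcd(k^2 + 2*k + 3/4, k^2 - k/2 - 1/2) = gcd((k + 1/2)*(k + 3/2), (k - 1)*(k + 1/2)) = k + 1/2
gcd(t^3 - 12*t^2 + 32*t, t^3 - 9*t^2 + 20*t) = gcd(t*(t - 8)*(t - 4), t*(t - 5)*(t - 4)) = t^2 - 4*t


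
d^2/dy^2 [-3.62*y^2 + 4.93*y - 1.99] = -7.24000000000000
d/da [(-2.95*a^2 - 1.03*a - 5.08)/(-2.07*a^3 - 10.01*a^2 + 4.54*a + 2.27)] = (-6.1065*a^4 - 4.2642*a^3 - 55.2501*a^2 - 115.0946*a + 20.7251)/(4.2849*a^6 + 41.4414*a^5 + 81.4045*a^4 - 100.2886*a^3 - 24.8338*a^2 + 20.6116*a + 5.1529)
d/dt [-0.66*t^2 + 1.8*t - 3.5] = 1.8 - 1.32*t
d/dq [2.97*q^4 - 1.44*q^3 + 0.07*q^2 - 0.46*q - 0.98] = 11.88*q^3 - 4.32*q^2 + 0.14*q - 0.46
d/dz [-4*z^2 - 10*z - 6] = -8*z - 10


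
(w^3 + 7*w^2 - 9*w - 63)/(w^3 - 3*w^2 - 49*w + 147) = (w + 3)/(w - 7)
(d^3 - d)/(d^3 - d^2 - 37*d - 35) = d*(d - 1)/(d^2 - 2*d - 35)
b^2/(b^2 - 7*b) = b/(b - 7)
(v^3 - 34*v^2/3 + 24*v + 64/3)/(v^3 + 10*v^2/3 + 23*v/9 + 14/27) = 9*(v^2 - 12*v + 32)/(9*v^2 + 24*v + 7)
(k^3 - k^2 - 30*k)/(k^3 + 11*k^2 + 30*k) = (k - 6)/(k + 6)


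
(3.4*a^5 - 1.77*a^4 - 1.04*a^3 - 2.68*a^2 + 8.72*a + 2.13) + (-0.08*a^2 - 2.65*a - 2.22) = 3.4*a^5 - 1.77*a^4 - 1.04*a^3 - 2.76*a^2 + 6.07*a - 0.0900000000000003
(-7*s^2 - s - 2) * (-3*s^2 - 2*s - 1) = 21*s^4 + 17*s^3 + 15*s^2 + 5*s + 2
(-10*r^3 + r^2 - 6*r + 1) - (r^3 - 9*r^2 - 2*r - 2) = -11*r^3 + 10*r^2 - 4*r + 3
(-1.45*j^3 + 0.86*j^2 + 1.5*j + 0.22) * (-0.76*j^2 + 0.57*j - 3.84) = 1.102*j^5 - 1.4801*j^4 + 4.9182*j^3 - 2.6146*j^2 - 5.6346*j - 0.8448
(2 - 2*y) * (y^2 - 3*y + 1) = -2*y^3 + 8*y^2 - 8*y + 2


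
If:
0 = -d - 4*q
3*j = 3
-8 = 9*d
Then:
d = -8/9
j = 1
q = 2/9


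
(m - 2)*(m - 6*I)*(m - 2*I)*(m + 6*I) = m^4 - 2*m^3 - 2*I*m^3 + 36*m^2 + 4*I*m^2 - 72*m - 72*I*m + 144*I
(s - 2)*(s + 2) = s^2 - 4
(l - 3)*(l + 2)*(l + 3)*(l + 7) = l^4 + 9*l^3 + 5*l^2 - 81*l - 126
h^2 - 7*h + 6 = (h - 6)*(h - 1)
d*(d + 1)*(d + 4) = d^3 + 5*d^2 + 4*d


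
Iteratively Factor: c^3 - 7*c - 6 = (c + 2)*(c^2 - 2*c - 3) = (c + 1)*(c + 2)*(c - 3)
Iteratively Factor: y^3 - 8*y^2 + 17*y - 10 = (y - 1)*(y^2 - 7*y + 10) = (y - 2)*(y - 1)*(y - 5)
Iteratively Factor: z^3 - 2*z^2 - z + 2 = (z - 2)*(z^2 - 1) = (z - 2)*(z + 1)*(z - 1)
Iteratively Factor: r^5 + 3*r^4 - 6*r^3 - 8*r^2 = (r + 1)*(r^4 + 2*r^3 - 8*r^2) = r*(r + 1)*(r^3 + 2*r^2 - 8*r) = r*(r - 2)*(r + 1)*(r^2 + 4*r) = r*(r - 2)*(r + 1)*(r + 4)*(r)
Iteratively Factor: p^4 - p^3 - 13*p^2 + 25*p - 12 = (p - 3)*(p^3 + 2*p^2 - 7*p + 4) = (p - 3)*(p + 4)*(p^2 - 2*p + 1) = (p - 3)*(p - 1)*(p + 4)*(p - 1)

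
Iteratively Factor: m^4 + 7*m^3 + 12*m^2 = (m + 3)*(m^3 + 4*m^2) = m*(m + 3)*(m^2 + 4*m) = m^2*(m + 3)*(m + 4)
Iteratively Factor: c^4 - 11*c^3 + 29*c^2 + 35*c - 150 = (c - 3)*(c^3 - 8*c^2 + 5*c + 50) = (c - 5)*(c - 3)*(c^2 - 3*c - 10) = (c - 5)^2*(c - 3)*(c + 2)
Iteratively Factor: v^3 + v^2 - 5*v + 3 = (v - 1)*(v^2 + 2*v - 3) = (v - 1)*(v + 3)*(v - 1)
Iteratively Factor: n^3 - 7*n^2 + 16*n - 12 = (n - 2)*(n^2 - 5*n + 6) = (n - 3)*(n - 2)*(n - 2)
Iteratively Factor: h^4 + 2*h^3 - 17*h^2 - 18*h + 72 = (h - 2)*(h^3 + 4*h^2 - 9*h - 36) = (h - 2)*(h + 4)*(h^2 - 9) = (h - 2)*(h + 3)*(h + 4)*(h - 3)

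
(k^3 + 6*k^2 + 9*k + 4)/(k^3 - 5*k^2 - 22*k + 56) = (k^2 + 2*k + 1)/(k^2 - 9*k + 14)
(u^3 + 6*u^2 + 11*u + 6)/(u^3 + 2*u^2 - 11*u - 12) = (u^2 + 5*u + 6)/(u^2 + u - 12)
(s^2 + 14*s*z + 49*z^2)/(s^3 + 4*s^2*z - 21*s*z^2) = (-s - 7*z)/(s*(-s + 3*z))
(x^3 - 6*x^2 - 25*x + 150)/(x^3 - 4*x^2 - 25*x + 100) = (x - 6)/(x - 4)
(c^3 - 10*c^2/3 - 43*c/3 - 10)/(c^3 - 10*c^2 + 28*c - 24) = (3*c^2 + 8*c + 5)/(3*(c^2 - 4*c + 4))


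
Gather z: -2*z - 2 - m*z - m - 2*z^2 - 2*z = -m - 2*z^2 + z*(-m - 4) - 2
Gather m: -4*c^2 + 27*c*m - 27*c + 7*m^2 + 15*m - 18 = -4*c^2 - 27*c + 7*m^2 + m*(27*c + 15) - 18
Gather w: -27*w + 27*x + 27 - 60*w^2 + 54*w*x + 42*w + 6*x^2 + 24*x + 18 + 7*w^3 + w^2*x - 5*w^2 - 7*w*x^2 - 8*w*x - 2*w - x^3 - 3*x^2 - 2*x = 7*w^3 + w^2*(x - 65) + w*(-7*x^2 + 46*x + 13) - x^3 + 3*x^2 + 49*x + 45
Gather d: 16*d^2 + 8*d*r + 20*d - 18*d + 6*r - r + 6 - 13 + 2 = 16*d^2 + d*(8*r + 2) + 5*r - 5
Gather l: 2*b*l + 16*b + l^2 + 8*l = 16*b + l^2 + l*(2*b + 8)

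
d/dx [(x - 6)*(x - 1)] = 2*x - 7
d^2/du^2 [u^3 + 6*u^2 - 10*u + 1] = 6*u + 12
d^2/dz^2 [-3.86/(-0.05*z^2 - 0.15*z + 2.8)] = (-0.0193*z^2 - 0.0579*z + 3.86*(0.1*z + 0.15)*(0.2*z + 0.3) + 1.0808)/(0.05*z^2 + 0.15*z - 2.8)^3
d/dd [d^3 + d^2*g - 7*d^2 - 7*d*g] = 3*d^2 + 2*d*g - 14*d - 7*g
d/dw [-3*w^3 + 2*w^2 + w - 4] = -9*w^2 + 4*w + 1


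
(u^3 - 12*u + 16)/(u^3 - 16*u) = (u^2 - 4*u + 4)/(u*(u - 4))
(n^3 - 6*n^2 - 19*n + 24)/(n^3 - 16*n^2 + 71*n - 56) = (n + 3)/(n - 7)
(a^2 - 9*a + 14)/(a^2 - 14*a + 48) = (a^2 - 9*a + 14)/(a^2 - 14*a + 48)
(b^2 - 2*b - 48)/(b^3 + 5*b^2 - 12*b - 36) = (b - 8)/(b^2 - b - 6)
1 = 1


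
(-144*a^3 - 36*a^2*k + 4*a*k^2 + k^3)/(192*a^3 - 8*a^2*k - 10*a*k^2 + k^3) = (-6*a - k)/(8*a - k)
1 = 1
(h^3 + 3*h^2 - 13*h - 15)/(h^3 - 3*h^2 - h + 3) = (h + 5)/(h - 1)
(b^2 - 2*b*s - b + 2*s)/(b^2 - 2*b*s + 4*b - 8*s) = (b - 1)/(b + 4)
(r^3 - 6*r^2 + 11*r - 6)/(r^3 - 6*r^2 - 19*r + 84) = (r^2 - 3*r + 2)/(r^2 - 3*r - 28)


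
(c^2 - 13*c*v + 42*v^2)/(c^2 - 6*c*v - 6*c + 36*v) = (c - 7*v)/(c - 6)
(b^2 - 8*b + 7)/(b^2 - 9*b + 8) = (b - 7)/(b - 8)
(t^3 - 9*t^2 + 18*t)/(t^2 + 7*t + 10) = t*(t^2 - 9*t + 18)/(t^2 + 7*t + 10)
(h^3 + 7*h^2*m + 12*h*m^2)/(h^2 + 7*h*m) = (h^2 + 7*h*m + 12*m^2)/(h + 7*m)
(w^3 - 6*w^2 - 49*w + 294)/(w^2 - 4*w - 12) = (w^2 - 49)/(w + 2)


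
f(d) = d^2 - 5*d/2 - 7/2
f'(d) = 2*d - 5/2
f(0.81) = -4.87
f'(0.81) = -0.88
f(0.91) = -4.95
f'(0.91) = -0.68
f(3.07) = -1.75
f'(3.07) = 3.64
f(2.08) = -4.37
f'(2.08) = 1.66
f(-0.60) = -1.64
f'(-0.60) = -3.70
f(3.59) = 0.41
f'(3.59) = 4.68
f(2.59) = -3.27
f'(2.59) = 2.68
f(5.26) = 11.02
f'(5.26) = 8.02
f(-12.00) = 170.50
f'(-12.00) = -26.50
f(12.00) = 110.50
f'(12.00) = 21.50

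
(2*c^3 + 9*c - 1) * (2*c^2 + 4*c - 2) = 4*c^5 + 8*c^4 + 14*c^3 + 34*c^2 - 22*c + 2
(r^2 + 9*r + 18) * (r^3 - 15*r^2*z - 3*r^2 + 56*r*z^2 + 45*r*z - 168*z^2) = r^5 - 15*r^4*z + 6*r^4 + 56*r^3*z^2 - 90*r^3*z - 9*r^3 + 336*r^2*z^2 + 135*r^2*z - 54*r^2 - 504*r*z^2 + 810*r*z - 3024*z^2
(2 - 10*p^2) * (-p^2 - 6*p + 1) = 10*p^4 + 60*p^3 - 12*p^2 - 12*p + 2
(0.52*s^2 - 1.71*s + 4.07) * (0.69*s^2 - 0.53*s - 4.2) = 0.3588*s^4 - 1.4555*s^3 + 1.5306*s^2 + 5.0249*s - 17.094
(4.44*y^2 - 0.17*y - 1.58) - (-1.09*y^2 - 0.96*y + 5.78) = 5.53*y^2 + 0.79*y - 7.36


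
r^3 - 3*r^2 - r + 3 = (r - 3)*(r - 1)*(r + 1)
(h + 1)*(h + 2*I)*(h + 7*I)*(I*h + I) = I*h^4 - 9*h^3 + 2*I*h^3 - 18*h^2 - 13*I*h^2 - 9*h - 28*I*h - 14*I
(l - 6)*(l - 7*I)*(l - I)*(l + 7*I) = l^4 - 6*l^3 - I*l^3 + 49*l^2 + 6*I*l^2 - 294*l - 49*I*l + 294*I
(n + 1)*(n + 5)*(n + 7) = n^3 + 13*n^2 + 47*n + 35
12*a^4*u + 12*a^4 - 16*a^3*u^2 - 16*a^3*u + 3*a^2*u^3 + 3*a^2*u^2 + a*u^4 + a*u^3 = (-2*a + u)*(-a + u)*(6*a + u)*(a*u + a)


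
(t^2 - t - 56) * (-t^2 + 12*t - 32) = -t^4 + 13*t^3 + 12*t^2 - 640*t + 1792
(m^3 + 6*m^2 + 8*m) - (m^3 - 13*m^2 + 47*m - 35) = 19*m^2 - 39*m + 35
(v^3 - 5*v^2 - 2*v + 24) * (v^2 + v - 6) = v^5 - 4*v^4 - 13*v^3 + 52*v^2 + 36*v - 144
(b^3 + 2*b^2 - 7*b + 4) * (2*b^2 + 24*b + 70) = 2*b^5 + 28*b^4 + 104*b^3 - 20*b^2 - 394*b + 280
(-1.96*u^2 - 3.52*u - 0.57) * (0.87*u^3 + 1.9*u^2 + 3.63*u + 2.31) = -1.7052*u^5 - 6.7864*u^4 - 14.2987*u^3 - 18.3882*u^2 - 10.2003*u - 1.3167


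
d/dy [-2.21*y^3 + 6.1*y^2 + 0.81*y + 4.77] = -6.63*y^2 + 12.2*y + 0.81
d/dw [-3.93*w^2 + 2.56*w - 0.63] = 2.56 - 7.86*w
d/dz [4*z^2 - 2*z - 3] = 8*z - 2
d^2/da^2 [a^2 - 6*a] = 2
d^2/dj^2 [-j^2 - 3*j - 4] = -2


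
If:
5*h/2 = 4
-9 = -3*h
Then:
No Solution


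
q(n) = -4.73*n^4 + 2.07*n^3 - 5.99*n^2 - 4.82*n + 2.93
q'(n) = -18.92*n^3 + 6.21*n^2 - 11.98*n - 4.82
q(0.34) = 0.62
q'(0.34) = -8.92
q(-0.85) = -1.04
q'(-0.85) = 21.47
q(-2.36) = -192.99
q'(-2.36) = 306.73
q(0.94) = -8.87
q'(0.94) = -26.31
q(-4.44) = -2113.14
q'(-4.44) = 1826.83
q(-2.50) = -239.57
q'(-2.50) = 359.57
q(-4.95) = -3210.81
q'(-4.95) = 2501.40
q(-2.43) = -215.35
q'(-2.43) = 332.44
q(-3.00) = -475.54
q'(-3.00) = 597.85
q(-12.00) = -102460.03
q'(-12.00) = 33726.94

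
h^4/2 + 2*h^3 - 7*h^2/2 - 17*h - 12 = (h/2 + 1/2)*(h - 3)*(h + 2)*(h + 4)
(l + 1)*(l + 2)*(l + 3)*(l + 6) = l^4 + 12*l^3 + 47*l^2 + 72*l + 36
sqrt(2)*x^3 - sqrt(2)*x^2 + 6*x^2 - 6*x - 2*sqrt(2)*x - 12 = (x - 2)*(x + 3*sqrt(2))*(sqrt(2)*x + sqrt(2))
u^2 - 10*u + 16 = (u - 8)*(u - 2)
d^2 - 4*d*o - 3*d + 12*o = (d - 3)*(d - 4*o)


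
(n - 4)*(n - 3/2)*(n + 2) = n^3 - 7*n^2/2 - 5*n + 12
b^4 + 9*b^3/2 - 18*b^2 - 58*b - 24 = (b - 4)*(b + 1/2)*(b + 2)*(b + 6)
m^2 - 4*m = m*(m - 4)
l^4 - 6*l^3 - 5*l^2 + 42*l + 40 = (l - 5)*(l - 4)*(l + 1)*(l + 2)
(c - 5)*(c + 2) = c^2 - 3*c - 10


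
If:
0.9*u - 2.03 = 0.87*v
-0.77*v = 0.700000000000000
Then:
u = 1.38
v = -0.91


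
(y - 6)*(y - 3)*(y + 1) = y^3 - 8*y^2 + 9*y + 18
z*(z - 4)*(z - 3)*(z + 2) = z^4 - 5*z^3 - 2*z^2 + 24*z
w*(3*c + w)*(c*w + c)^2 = 3*c^3*w^3 + 6*c^3*w^2 + 3*c^3*w + c^2*w^4 + 2*c^2*w^3 + c^2*w^2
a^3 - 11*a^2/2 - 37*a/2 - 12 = (a - 8)*(a + 1)*(a + 3/2)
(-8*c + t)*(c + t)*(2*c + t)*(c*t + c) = -16*c^4*t - 16*c^4 - 22*c^3*t^2 - 22*c^3*t - 5*c^2*t^3 - 5*c^2*t^2 + c*t^4 + c*t^3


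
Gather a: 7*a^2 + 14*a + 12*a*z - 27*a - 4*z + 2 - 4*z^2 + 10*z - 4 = 7*a^2 + a*(12*z - 13) - 4*z^2 + 6*z - 2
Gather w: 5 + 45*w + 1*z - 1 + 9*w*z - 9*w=w*(9*z + 36) + z + 4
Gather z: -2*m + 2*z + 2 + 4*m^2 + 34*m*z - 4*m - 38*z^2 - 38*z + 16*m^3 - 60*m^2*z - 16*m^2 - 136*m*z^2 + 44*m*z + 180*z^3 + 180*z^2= 16*m^3 - 12*m^2 - 6*m + 180*z^3 + z^2*(142 - 136*m) + z*(-60*m^2 + 78*m - 36) + 2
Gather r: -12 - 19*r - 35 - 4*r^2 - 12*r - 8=-4*r^2 - 31*r - 55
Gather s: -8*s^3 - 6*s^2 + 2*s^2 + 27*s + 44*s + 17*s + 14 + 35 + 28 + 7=-8*s^3 - 4*s^2 + 88*s + 84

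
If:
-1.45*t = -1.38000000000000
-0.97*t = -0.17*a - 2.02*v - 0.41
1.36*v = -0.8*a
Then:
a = -0.50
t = 0.95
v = 0.30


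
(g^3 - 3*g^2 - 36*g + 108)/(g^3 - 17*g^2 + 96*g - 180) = (g^2 + 3*g - 18)/(g^2 - 11*g + 30)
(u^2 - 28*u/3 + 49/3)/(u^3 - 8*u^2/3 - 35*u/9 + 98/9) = 3*(u - 7)/(3*u^2 - u - 14)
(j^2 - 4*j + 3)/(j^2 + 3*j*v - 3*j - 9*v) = (j - 1)/(j + 3*v)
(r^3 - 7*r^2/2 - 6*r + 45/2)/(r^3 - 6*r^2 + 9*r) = (r + 5/2)/r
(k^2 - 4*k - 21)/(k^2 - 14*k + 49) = (k + 3)/(k - 7)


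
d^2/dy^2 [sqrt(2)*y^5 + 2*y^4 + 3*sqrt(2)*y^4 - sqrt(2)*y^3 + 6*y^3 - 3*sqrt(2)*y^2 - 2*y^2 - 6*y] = 20*sqrt(2)*y^3 + 24*y^2 + 36*sqrt(2)*y^2 - 6*sqrt(2)*y + 36*y - 6*sqrt(2) - 4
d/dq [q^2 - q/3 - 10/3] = 2*q - 1/3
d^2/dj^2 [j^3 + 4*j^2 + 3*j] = 6*j + 8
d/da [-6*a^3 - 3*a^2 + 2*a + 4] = -18*a^2 - 6*a + 2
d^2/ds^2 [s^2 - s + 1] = 2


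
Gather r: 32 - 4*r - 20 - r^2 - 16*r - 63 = -r^2 - 20*r - 51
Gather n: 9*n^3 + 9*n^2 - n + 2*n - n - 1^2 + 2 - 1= 9*n^3 + 9*n^2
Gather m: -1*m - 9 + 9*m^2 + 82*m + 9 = 9*m^2 + 81*m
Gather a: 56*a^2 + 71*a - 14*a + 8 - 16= 56*a^2 + 57*a - 8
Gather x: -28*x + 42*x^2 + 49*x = 42*x^2 + 21*x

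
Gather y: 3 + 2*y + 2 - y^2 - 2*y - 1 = 4 - y^2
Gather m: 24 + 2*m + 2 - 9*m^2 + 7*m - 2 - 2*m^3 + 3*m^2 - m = -2*m^3 - 6*m^2 + 8*m + 24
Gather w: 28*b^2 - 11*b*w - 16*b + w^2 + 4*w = 28*b^2 - 16*b + w^2 + w*(4 - 11*b)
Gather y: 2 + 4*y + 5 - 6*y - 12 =-2*y - 5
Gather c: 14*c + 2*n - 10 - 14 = 14*c + 2*n - 24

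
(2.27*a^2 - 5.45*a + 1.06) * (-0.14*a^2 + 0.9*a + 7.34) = -0.3178*a^4 + 2.806*a^3 + 11.6084*a^2 - 39.049*a + 7.7804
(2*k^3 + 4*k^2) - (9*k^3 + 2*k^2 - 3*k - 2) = -7*k^3 + 2*k^2 + 3*k + 2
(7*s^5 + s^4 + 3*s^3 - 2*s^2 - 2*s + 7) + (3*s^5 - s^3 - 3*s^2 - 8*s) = 10*s^5 + s^4 + 2*s^3 - 5*s^2 - 10*s + 7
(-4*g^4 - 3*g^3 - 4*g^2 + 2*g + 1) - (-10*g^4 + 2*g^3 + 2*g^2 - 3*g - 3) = 6*g^4 - 5*g^3 - 6*g^2 + 5*g + 4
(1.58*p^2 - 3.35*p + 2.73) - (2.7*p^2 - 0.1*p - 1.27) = -1.12*p^2 - 3.25*p + 4.0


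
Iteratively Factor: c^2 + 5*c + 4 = (c + 1)*(c + 4)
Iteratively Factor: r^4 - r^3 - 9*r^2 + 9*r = (r - 1)*(r^3 - 9*r) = (r - 1)*(r + 3)*(r^2 - 3*r) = (r - 3)*(r - 1)*(r + 3)*(r)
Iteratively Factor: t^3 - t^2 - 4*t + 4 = (t - 1)*(t^2 - 4) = (t - 1)*(t + 2)*(t - 2)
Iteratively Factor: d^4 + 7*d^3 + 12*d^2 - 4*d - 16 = (d + 4)*(d^3 + 3*d^2 - 4) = (d + 2)*(d + 4)*(d^2 + d - 2) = (d + 2)^2*(d + 4)*(d - 1)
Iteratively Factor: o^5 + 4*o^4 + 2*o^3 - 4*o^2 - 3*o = (o)*(o^4 + 4*o^3 + 2*o^2 - 4*o - 3) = o*(o + 1)*(o^3 + 3*o^2 - o - 3) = o*(o + 1)*(o + 3)*(o^2 - 1) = o*(o + 1)^2*(o + 3)*(o - 1)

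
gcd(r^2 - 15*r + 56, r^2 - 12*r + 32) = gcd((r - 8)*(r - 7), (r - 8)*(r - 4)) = r - 8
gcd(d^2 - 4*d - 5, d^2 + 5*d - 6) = 1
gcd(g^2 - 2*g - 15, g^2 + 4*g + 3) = g + 3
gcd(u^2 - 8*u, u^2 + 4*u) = u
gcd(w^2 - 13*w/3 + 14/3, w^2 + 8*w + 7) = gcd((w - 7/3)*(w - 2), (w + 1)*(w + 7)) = 1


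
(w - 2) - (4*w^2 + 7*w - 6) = -4*w^2 - 6*w + 4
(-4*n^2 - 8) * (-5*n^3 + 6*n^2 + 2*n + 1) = 20*n^5 - 24*n^4 + 32*n^3 - 52*n^2 - 16*n - 8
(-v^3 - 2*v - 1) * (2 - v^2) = v^5 + v^2 - 4*v - 2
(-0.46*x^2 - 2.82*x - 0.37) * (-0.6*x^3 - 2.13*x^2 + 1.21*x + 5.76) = 0.276*x^5 + 2.6718*x^4 + 5.672*x^3 - 5.2737*x^2 - 16.6909*x - 2.1312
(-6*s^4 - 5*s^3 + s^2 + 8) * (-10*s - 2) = 60*s^5 + 62*s^4 - 2*s^2 - 80*s - 16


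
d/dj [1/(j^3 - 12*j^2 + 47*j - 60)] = (-3*j^2 + 24*j - 47)/(j^3 - 12*j^2 + 47*j - 60)^2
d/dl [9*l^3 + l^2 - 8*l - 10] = 27*l^2 + 2*l - 8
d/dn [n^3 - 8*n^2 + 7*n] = 3*n^2 - 16*n + 7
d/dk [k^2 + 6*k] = 2*k + 6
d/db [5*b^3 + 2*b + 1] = 15*b^2 + 2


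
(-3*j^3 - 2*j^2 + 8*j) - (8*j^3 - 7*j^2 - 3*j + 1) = -11*j^3 + 5*j^2 + 11*j - 1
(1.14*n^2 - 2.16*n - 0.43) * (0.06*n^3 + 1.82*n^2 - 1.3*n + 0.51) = 0.0684*n^5 + 1.9452*n^4 - 5.439*n^3 + 2.6068*n^2 - 0.5426*n - 0.2193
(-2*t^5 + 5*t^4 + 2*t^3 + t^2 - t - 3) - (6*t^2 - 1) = -2*t^5 + 5*t^4 + 2*t^3 - 5*t^2 - t - 2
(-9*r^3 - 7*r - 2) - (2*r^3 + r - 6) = -11*r^3 - 8*r + 4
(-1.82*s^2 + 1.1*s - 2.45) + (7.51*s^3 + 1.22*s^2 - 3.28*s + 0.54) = 7.51*s^3 - 0.6*s^2 - 2.18*s - 1.91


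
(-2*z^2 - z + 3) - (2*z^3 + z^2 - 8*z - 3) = -2*z^3 - 3*z^2 + 7*z + 6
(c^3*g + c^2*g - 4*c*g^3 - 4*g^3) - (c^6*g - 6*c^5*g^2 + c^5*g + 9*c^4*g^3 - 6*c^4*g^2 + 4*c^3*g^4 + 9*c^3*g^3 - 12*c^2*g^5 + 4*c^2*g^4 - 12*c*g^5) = -c^6*g + 6*c^5*g^2 - c^5*g - 9*c^4*g^3 + 6*c^4*g^2 - 4*c^3*g^4 - 9*c^3*g^3 + c^3*g + 12*c^2*g^5 - 4*c^2*g^4 + c^2*g + 12*c*g^5 - 4*c*g^3 - 4*g^3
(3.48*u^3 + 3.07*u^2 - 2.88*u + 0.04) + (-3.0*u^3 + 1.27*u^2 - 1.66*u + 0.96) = 0.48*u^3 + 4.34*u^2 - 4.54*u + 1.0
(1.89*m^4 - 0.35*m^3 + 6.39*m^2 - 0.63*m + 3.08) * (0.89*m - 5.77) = 1.6821*m^5 - 11.2168*m^4 + 7.7066*m^3 - 37.431*m^2 + 6.3763*m - 17.7716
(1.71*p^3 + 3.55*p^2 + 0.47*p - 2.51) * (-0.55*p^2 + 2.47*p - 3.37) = -0.9405*p^5 + 2.2712*p^4 + 2.7473*p^3 - 9.4221*p^2 - 7.7836*p + 8.4587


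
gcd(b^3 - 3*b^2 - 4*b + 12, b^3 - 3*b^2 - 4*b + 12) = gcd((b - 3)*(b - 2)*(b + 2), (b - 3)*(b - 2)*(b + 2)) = b^3 - 3*b^2 - 4*b + 12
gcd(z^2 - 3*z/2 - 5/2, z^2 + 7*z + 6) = z + 1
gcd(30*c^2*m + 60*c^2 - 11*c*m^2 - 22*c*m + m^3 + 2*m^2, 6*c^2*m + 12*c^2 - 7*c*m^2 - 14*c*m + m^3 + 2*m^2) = 6*c*m + 12*c - m^2 - 2*m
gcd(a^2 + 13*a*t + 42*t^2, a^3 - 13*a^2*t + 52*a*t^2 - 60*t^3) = 1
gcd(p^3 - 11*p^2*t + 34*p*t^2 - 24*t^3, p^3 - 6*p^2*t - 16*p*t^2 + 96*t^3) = p^2 - 10*p*t + 24*t^2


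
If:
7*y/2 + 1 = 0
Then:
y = -2/7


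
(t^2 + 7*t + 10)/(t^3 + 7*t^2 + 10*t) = 1/t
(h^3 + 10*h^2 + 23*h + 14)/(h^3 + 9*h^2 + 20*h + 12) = (h + 7)/(h + 6)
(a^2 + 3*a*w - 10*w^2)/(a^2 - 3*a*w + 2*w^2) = (-a - 5*w)/(-a + w)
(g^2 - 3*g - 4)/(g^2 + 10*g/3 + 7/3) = 3*(g - 4)/(3*g + 7)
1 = 1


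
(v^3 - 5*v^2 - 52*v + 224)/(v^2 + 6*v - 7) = (v^2 - 12*v + 32)/(v - 1)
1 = 1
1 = 1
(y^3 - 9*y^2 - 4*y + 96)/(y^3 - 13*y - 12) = (y - 8)/(y + 1)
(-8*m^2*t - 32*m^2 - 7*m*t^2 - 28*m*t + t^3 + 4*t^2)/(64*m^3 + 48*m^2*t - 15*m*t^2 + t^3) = (t + 4)/(-8*m + t)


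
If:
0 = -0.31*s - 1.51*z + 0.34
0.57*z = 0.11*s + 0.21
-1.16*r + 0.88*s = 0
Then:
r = -0.27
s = -0.36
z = 0.30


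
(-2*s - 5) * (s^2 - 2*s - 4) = -2*s^3 - s^2 + 18*s + 20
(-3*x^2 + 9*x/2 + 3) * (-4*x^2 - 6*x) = 12*x^4 - 39*x^2 - 18*x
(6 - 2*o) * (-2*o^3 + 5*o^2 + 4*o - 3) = 4*o^4 - 22*o^3 + 22*o^2 + 30*o - 18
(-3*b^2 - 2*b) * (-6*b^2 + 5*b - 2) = 18*b^4 - 3*b^3 - 4*b^2 + 4*b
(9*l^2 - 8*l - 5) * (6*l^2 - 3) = 54*l^4 - 48*l^3 - 57*l^2 + 24*l + 15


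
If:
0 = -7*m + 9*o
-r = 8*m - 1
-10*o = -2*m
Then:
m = 0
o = 0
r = 1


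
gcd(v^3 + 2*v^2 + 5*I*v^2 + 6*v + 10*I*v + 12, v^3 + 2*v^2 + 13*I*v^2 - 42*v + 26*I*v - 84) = v^2 + v*(2 + 6*I) + 12*I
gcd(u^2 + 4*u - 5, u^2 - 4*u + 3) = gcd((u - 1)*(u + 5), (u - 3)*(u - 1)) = u - 1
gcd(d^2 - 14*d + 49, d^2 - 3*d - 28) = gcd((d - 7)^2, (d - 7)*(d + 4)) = d - 7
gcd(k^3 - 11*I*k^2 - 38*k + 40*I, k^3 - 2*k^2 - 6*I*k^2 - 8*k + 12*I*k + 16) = k^2 - 6*I*k - 8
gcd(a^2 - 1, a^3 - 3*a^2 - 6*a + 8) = a - 1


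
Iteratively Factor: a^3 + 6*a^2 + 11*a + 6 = (a + 3)*(a^2 + 3*a + 2) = (a + 2)*(a + 3)*(a + 1)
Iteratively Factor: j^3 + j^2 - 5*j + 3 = (j - 1)*(j^2 + 2*j - 3) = (j - 1)*(j + 3)*(j - 1)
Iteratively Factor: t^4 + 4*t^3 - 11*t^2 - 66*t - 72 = (t - 4)*(t^3 + 8*t^2 + 21*t + 18) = (t - 4)*(t + 3)*(t^2 + 5*t + 6) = (t - 4)*(t + 2)*(t + 3)*(t + 3)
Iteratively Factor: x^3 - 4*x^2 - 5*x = (x + 1)*(x^2 - 5*x) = x*(x + 1)*(x - 5)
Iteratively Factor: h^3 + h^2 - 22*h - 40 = (h + 4)*(h^2 - 3*h - 10) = (h - 5)*(h + 4)*(h + 2)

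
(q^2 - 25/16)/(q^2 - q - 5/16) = (4*q + 5)/(4*q + 1)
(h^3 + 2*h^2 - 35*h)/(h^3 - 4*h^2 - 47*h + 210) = h/(h - 6)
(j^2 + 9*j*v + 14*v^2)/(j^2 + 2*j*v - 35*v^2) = (-j - 2*v)/(-j + 5*v)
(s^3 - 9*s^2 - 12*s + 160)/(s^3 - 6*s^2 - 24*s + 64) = (s - 5)/(s - 2)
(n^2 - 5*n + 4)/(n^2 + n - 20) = (n - 1)/(n + 5)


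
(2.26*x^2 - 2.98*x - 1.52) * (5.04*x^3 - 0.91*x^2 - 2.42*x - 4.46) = 11.3904*x^5 - 17.0758*x^4 - 10.4182*x^3 - 1.4848*x^2 + 16.9692*x + 6.7792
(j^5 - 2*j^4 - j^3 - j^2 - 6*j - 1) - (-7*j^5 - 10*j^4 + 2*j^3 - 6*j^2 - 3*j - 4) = 8*j^5 + 8*j^4 - 3*j^3 + 5*j^2 - 3*j + 3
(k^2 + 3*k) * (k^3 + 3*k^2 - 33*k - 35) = k^5 + 6*k^4 - 24*k^3 - 134*k^2 - 105*k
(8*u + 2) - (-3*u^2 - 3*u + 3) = 3*u^2 + 11*u - 1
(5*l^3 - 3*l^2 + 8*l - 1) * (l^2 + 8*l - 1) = 5*l^5 + 37*l^4 - 21*l^3 + 66*l^2 - 16*l + 1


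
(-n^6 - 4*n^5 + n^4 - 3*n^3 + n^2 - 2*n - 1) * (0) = 0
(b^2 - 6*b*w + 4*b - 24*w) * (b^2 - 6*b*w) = b^4 - 12*b^3*w + 4*b^3 + 36*b^2*w^2 - 48*b^2*w + 144*b*w^2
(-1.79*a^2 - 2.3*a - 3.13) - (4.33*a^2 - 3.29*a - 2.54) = -6.12*a^2 + 0.99*a - 0.59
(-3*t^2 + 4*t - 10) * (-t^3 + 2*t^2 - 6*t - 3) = 3*t^5 - 10*t^4 + 36*t^3 - 35*t^2 + 48*t + 30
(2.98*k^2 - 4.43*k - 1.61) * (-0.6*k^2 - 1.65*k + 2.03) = -1.788*k^4 - 2.259*k^3 + 14.3249*k^2 - 6.3364*k - 3.2683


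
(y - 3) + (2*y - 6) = 3*y - 9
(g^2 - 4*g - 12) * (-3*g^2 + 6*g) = -3*g^4 + 18*g^3 + 12*g^2 - 72*g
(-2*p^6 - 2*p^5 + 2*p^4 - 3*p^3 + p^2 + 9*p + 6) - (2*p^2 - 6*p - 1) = -2*p^6 - 2*p^5 + 2*p^4 - 3*p^3 - p^2 + 15*p + 7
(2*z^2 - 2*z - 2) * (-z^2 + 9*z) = -2*z^4 + 20*z^3 - 16*z^2 - 18*z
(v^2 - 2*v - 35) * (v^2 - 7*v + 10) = v^4 - 9*v^3 - 11*v^2 + 225*v - 350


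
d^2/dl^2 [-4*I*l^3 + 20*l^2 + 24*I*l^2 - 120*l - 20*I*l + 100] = -24*I*l + 40 + 48*I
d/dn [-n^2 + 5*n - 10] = 5 - 2*n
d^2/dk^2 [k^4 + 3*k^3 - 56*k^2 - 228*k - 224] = 12*k^2 + 18*k - 112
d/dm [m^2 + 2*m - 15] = 2*m + 2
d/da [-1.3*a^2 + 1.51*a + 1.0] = 1.51 - 2.6*a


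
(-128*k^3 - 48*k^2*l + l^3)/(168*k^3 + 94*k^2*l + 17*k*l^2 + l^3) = (-32*k^2 - 4*k*l + l^2)/(42*k^2 + 13*k*l + l^2)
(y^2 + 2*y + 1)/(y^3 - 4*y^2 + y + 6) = (y + 1)/(y^2 - 5*y + 6)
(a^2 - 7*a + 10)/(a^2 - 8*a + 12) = (a - 5)/(a - 6)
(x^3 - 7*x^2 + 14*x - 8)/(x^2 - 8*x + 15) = (x^3 - 7*x^2 + 14*x - 8)/(x^2 - 8*x + 15)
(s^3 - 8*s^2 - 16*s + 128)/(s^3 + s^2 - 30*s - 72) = (s^2 - 12*s + 32)/(s^2 - 3*s - 18)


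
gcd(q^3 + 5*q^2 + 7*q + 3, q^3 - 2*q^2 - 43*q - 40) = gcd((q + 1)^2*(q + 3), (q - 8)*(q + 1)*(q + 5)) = q + 1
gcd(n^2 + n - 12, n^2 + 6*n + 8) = n + 4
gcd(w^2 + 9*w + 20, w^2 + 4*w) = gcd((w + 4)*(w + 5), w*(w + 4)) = w + 4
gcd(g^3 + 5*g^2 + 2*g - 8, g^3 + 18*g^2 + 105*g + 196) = g + 4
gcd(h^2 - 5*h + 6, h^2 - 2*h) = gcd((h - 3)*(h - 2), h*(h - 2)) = h - 2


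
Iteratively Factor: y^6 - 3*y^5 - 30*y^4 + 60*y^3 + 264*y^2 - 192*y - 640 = (y - 5)*(y^5 + 2*y^4 - 20*y^3 - 40*y^2 + 64*y + 128) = (y - 5)*(y - 4)*(y^4 + 6*y^3 + 4*y^2 - 24*y - 32) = (y - 5)*(y - 4)*(y + 2)*(y^3 + 4*y^2 - 4*y - 16) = (y - 5)*(y - 4)*(y - 2)*(y + 2)*(y^2 + 6*y + 8) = (y - 5)*(y - 4)*(y - 2)*(y + 2)*(y + 4)*(y + 2)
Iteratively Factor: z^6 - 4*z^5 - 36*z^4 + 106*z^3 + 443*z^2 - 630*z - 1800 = (z - 5)*(z^5 + z^4 - 31*z^3 - 49*z^2 + 198*z + 360) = (z - 5)*(z - 3)*(z^4 + 4*z^3 - 19*z^2 - 106*z - 120) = (z - 5)*(z - 3)*(z + 4)*(z^3 - 19*z - 30) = (z - 5)*(z - 3)*(z + 3)*(z + 4)*(z^2 - 3*z - 10) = (z - 5)*(z - 3)*(z + 2)*(z + 3)*(z + 4)*(z - 5)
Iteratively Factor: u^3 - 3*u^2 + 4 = (u + 1)*(u^2 - 4*u + 4) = (u - 2)*(u + 1)*(u - 2)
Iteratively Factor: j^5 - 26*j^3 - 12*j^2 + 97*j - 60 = (j - 5)*(j^4 + 5*j^3 - j^2 - 17*j + 12) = (j - 5)*(j - 1)*(j^3 + 6*j^2 + 5*j - 12) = (j - 5)*(j - 1)*(j + 4)*(j^2 + 2*j - 3) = (j - 5)*(j - 1)*(j + 3)*(j + 4)*(j - 1)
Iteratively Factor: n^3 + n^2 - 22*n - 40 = (n + 4)*(n^2 - 3*n - 10) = (n - 5)*(n + 4)*(n + 2)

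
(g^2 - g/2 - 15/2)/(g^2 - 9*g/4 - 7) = 2*(-2*g^2 + g + 15)/(-4*g^2 + 9*g + 28)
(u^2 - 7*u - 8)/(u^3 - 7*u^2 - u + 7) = (u - 8)/(u^2 - 8*u + 7)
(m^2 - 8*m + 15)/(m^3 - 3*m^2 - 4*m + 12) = (m - 5)/(m^2 - 4)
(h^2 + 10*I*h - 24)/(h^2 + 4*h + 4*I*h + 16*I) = (h + 6*I)/(h + 4)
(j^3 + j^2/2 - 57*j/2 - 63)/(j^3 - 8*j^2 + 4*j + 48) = (2*j^2 + 13*j + 21)/(2*(j^2 - 2*j - 8))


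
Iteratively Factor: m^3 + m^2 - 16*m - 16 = (m + 4)*(m^2 - 3*m - 4) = (m + 1)*(m + 4)*(m - 4)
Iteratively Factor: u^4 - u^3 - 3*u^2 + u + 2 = (u + 1)*(u^3 - 2*u^2 - u + 2) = (u + 1)^2*(u^2 - 3*u + 2) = (u - 1)*(u + 1)^2*(u - 2)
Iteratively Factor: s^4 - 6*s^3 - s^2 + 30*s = (s - 5)*(s^3 - s^2 - 6*s) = (s - 5)*(s - 3)*(s^2 + 2*s) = s*(s - 5)*(s - 3)*(s + 2)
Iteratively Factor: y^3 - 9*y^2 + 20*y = (y - 5)*(y^2 - 4*y) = (y - 5)*(y - 4)*(y)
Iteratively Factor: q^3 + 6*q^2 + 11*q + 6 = (q + 3)*(q^2 + 3*q + 2) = (q + 2)*(q + 3)*(q + 1)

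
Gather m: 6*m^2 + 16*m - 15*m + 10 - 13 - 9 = 6*m^2 + m - 12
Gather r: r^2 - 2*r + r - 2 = r^2 - r - 2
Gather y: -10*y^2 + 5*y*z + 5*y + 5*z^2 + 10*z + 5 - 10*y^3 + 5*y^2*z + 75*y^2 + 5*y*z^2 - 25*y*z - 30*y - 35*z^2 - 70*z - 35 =-10*y^3 + y^2*(5*z + 65) + y*(5*z^2 - 20*z - 25) - 30*z^2 - 60*z - 30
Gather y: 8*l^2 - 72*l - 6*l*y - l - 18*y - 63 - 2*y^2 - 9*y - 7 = 8*l^2 - 73*l - 2*y^2 + y*(-6*l - 27) - 70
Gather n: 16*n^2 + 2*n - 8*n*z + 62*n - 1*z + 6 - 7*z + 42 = 16*n^2 + n*(64 - 8*z) - 8*z + 48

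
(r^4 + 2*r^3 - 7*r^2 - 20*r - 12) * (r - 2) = r^5 - 11*r^3 - 6*r^2 + 28*r + 24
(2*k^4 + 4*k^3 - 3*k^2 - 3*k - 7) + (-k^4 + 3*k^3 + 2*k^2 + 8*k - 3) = k^4 + 7*k^3 - k^2 + 5*k - 10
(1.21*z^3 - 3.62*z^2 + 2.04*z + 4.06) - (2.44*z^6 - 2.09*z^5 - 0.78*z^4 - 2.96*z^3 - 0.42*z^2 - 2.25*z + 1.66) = -2.44*z^6 + 2.09*z^5 + 0.78*z^4 + 4.17*z^3 - 3.2*z^2 + 4.29*z + 2.4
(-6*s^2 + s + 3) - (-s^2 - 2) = -5*s^2 + s + 5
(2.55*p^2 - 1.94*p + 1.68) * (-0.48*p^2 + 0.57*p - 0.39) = -1.224*p^4 + 2.3847*p^3 - 2.9067*p^2 + 1.7142*p - 0.6552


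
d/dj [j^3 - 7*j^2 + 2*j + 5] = 3*j^2 - 14*j + 2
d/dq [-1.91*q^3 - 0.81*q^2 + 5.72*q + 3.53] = -5.73*q^2 - 1.62*q + 5.72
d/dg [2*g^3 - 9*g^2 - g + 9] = 6*g^2 - 18*g - 1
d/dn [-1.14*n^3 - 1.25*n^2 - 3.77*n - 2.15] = -3.42*n^2 - 2.5*n - 3.77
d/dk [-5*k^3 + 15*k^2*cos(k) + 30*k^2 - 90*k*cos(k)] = -15*k^2*sin(k) - 15*k^2 + 90*k*sin(k) + 30*k*cos(k) + 60*k - 90*cos(k)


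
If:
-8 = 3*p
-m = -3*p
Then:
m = -8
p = -8/3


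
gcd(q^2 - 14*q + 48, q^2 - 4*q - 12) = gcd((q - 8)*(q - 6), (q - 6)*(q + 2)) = q - 6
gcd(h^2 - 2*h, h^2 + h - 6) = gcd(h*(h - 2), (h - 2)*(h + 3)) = h - 2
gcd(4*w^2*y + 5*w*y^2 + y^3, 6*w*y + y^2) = y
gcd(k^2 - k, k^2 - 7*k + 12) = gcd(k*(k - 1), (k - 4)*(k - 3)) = 1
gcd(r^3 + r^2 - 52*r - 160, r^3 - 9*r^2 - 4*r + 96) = r - 8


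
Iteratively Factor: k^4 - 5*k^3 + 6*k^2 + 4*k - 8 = (k - 2)*(k^3 - 3*k^2 + 4) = (k - 2)^2*(k^2 - k - 2) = (k - 2)^2*(k + 1)*(k - 2)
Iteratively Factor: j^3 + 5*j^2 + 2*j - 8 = (j + 2)*(j^2 + 3*j - 4) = (j + 2)*(j + 4)*(j - 1)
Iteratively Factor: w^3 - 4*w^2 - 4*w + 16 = (w - 4)*(w^2 - 4) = (w - 4)*(w + 2)*(w - 2)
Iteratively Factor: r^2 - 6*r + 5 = (r - 1)*(r - 5)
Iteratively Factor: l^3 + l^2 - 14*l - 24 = (l - 4)*(l^2 + 5*l + 6) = (l - 4)*(l + 2)*(l + 3)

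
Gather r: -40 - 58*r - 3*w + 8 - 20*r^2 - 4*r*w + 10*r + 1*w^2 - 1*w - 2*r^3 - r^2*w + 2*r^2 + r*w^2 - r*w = -2*r^3 + r^2*(-w - 18) + r*(w^2 - 5*w - 48) + w^2 - 4*w - 32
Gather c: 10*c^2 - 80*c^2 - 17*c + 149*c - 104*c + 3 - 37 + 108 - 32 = -70*c^2 + 28*c + 42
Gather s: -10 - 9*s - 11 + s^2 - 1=s^2 - 9*s - 22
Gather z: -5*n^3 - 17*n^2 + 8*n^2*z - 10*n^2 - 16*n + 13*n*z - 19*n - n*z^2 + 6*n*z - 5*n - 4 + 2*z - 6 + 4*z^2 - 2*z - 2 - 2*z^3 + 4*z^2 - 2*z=-5*n^3 - 27*n^2 - 40*n - 2*z^3 + z^2*(8 - n) + z*(8*n^2 + 19*n - 2) - 12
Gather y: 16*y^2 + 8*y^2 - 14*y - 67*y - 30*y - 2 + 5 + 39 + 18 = 24*y^2 - 111*y + 60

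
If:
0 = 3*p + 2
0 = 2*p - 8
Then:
No Solution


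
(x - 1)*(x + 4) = x^2 + 3*x - 4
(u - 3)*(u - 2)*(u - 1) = u^3 - 6*u^2 + 11*u - 6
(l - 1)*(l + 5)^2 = l^3 + 9*l^2 + 15*l - 25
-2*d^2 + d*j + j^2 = (-d + j)*(2*d + j)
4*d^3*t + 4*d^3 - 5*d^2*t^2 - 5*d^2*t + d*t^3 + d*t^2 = (-4*d + t)*(-d + t)*(d*t + d)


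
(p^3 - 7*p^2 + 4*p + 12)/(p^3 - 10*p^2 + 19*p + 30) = (p - 2)/(p - 5)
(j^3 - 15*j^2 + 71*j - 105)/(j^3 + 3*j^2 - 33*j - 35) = (j^2 - 10*j + 21)/(j^2 + 8*j + 7)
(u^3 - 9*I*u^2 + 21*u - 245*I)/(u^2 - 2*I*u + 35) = u - 7*I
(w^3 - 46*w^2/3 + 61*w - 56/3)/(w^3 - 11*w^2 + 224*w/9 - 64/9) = 3*(w - 7)/(3*w - 8)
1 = 1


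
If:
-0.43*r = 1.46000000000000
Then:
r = -3.40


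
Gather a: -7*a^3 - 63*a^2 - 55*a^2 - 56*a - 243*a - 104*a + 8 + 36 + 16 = -7*a^3 - 118*a^2 - 403*a + 60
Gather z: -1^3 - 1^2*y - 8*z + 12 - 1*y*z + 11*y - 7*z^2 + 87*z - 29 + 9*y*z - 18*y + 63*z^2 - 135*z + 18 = -8*y + 56*z^2 + z*(8*y - 56)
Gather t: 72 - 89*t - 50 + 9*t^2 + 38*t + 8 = 9*t^2 - 51*t + 30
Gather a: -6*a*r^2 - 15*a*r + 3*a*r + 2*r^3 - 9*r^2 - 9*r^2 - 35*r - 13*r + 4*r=a*(-6*r^2 - 12*r) + 2*r^3 - 18*r^2 - 44*r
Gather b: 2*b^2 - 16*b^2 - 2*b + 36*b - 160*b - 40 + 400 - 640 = -14*b^2 - 126*b - 280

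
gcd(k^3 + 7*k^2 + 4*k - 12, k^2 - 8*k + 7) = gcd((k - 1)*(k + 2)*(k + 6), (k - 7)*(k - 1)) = k - 1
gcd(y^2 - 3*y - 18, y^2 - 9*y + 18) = y - 6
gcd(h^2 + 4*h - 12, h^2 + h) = 1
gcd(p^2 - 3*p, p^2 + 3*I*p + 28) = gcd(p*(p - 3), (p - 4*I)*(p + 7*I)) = 1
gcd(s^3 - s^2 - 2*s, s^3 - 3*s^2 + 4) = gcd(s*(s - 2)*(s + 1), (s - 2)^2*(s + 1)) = s^2 - s - 2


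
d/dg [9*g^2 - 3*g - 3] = 18*g - 3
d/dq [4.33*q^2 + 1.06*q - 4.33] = 8.66*q + 1.06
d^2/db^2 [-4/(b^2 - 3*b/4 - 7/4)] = 32*(-16*b^2 + 12*b + (8*b - 3)^2 + 28)/(-4*b^2 + 3*b + 7)^3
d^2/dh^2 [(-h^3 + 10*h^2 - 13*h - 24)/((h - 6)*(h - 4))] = 2*(11*h^3 - 72*h^2 - 72*h + 816)/(h^6 - 30*h^5 + 372*h^4 - 2440*h^3 + 8928*h^2 - 17280*h + 13824)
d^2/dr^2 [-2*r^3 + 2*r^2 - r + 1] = 4 - 12*r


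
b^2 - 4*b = b*(b - 4)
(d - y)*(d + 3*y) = d^2 + 2*d*y - 3*y^2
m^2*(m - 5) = m^3 - 5*m^2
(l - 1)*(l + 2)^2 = l^3 + 3*l^2 - 4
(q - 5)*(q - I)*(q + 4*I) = q^3 - 5*q^2 + 3*I*q^2 + 4*q - 15*I*q - 20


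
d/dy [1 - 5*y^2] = -10*y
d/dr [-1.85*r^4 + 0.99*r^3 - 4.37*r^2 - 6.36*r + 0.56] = -7.4*r^3 + 2.97*r^2 - 8.74*r - 6.36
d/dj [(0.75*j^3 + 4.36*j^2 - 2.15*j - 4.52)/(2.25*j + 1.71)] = (3.375*j^3 + 13.6575*j^2 + 14.9112*j + 6.4935)/(5.0625*j^2 + 7.695*j + 2.9241)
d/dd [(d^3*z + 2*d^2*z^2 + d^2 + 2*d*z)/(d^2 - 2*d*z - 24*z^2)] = z*(d^4 - 4*d^3*z - 76*d^2*z^2 - 4*d^2 - 96*d*z^3 - 48*d*z - 48*z^2)/(d^4 - 4*d^3*z - 44*d^2*z^2 + 96*d*z^3 + 576*z^4)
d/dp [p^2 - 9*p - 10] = 2*p - 9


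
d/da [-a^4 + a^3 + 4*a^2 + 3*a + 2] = -4*a^3 + 3*a^2 + 8*a + 3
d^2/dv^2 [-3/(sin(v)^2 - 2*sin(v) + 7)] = 6*(2*sin(v)^4 - 3*sin(v)^3 - 15*sin(v)^2 + 13*sin(v) + 3)/(sin(v)^2 - 2*sin(v) + 7)^3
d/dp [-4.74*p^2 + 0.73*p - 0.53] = 0.73 - 9.48*p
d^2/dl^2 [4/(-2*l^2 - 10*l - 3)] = 16*(2*l^2 + 10*l - 2*(2*l + 5)^2 + 3)/(2*l^2 + 10*l + 3)^3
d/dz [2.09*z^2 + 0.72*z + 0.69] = 4.18*z + 0.72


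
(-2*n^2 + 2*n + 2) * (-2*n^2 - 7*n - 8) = 4*n^4 + 10*n^3 - 2*n^2 - 30*n - 16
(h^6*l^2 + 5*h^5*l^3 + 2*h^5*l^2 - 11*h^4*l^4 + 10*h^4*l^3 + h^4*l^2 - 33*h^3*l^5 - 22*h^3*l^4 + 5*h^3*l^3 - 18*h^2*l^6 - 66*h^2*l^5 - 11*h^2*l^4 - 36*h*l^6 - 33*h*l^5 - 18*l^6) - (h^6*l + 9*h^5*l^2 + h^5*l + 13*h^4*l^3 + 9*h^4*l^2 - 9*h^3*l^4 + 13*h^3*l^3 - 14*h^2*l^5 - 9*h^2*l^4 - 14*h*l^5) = h^6*l^2 - h^6*l + 5*h^5*l^3 - 7*h^5*l^2 - h^5*l - 11*h^4*l^4 - 3*h^4*l^3 - 8*h^4*l^2 - 33*h^3*l^5 - 13*h^3*l^4 - 8*h^3*l^3 - 18*h^2*l^6 - 52*h^2*l^5 - 2*h^2*l^4 - 36*h*l^6 - 19*h*l^5 - 18*l^6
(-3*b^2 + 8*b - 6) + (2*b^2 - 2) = -b^2 + 8*b - 8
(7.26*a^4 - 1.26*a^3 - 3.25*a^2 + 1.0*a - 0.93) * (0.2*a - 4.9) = 1.452*a^5 - 35.826*a^4 + 5.524*a^3 + 16.125*a^2 - 5.086*a + 4.557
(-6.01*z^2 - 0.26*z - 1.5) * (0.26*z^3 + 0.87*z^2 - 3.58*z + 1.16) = -1.5626*z^5 - 5.2963*z^4 + 20.8996*z^3 - 7.3458*z^2 + 5.0684*z - 1.74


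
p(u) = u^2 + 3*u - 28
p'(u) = 2*u + 3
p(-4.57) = -20.83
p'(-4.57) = -6.14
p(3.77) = -2.48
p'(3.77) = 10.54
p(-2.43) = -29.39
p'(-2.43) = -1.86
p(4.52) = 5.99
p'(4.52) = 12.04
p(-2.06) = -29.94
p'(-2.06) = -1.12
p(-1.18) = -30.15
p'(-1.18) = 0.64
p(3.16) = -8.53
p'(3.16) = 9.32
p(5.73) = 22.02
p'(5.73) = 14.46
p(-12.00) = 80.00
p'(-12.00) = -21.00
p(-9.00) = 26.00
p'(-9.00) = -15.00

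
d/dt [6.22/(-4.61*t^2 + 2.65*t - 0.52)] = (57.3484*t - 16.483)/(4.61*t^2 - 2.65*t + 0.52)^2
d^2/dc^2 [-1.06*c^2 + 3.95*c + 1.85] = -2.12000000000000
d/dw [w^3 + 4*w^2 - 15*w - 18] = 3*w^2 + 8*w - 15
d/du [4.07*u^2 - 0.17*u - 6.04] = 8.14*u - 0.17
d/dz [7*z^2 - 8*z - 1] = 14*z - 8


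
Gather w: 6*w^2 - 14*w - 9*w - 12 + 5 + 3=6*w^2 - 23*w - 4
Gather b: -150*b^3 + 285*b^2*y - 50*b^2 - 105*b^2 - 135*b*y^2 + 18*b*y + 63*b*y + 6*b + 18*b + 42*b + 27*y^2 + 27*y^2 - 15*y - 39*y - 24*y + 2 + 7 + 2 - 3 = -150*b^3 + b^2*(285*y - 155) + b*(-135*y^2 + 81*y + 66) + 54*y^2 - 78*y + 8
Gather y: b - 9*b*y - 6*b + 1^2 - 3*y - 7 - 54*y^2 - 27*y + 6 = -5*b - 54*y^2 + y*(-9*b - 30)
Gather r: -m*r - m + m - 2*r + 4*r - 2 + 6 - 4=r*(2 - m)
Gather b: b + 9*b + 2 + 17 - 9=10*b + 10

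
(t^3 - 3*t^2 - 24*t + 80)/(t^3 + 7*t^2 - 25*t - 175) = (t^2 - 8*t + 16)/(t^2 + 2*t - 35)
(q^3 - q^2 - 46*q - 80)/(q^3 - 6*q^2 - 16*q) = (q + 5)/q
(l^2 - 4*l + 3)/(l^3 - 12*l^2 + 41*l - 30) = (l - 3)/(l^2 - 11*l + 30)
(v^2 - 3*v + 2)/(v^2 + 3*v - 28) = (v^2 - 3*v + 2)/(v^2 + 3*v - 28)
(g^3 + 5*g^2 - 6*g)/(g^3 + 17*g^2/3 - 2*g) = 3*(g - 1)/(3*g - 1)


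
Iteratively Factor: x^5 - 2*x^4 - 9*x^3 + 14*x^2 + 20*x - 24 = (x - 1)*(x^4 - x^3 - 10*x^2 + 4*x + 24) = (x - 2)*(x - 1)*(x^3 + x^2 - 8*x - 12) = (x - 3)*(x - 2)*(x - 1)*(x^2 + 4*x + 4) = (x - 3)*(x - 2)*(x - 1)*(x + 2)*(x + 2)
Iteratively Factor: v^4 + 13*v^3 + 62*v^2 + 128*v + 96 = (v + 4)*(v^3 + 9*v^2 + 26*v + 24) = (v + 3)*(v + 4)*(v^2 + 6*v + 8) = (v + 3)*(v + 4)^2*(v + 2)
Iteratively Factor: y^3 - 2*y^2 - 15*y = (y - 5)*(y^2 + 3*y) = (y - 5)*(y + 3)*(y)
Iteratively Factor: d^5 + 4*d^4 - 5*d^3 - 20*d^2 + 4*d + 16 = (d + 4)*(d^4 - 5*d^2 + 4) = (d - 1)*(d + 4)*(d^3 + d^2 - 4*d - 4) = (d - 1)*(d + 2)*(d + 4)*(d^2 - d - 2) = (d - 1)*(d + 1)*(d + 2)*(d + 4)*(d - 2)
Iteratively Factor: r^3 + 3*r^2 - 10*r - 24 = (r - 3)*(r^2 + 6*r + 8) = (r - 3)*(r + 4)*(r + 2)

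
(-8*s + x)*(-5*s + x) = 40*s^2 - 13*s*x + x^2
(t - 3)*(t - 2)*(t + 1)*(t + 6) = t^4 + 2*t^3 - 23*t^2 + 12*t + 36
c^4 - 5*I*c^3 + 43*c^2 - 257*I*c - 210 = (c - 6*I)*(c - 5*I)*(c - I)*(c + 7*I)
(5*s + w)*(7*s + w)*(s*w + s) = 35*s^3*w + 35*s^3 + 12*s^2*w^2 + 12*s^2*w + s*w^3 + s*w^2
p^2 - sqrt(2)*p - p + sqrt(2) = (p - 1)*(p - sqrt(2))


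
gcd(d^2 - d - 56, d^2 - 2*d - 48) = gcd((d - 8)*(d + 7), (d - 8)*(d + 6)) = d - 8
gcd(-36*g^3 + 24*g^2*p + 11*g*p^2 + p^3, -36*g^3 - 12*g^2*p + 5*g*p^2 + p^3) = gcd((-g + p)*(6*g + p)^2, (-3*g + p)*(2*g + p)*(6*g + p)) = 6*g + p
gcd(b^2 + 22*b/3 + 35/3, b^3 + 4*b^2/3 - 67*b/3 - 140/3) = b + 7/3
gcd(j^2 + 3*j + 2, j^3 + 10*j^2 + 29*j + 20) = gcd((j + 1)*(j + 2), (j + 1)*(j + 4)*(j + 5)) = j + 1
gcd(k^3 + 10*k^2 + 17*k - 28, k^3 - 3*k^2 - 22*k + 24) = k^2 + 3*k - 4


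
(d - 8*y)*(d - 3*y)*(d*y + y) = d^3*y - 11*d^2*y^2 + d^2*y + 24*d*y^3 - 11*d*y^2 + 24*y^3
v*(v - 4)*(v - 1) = v^3 - 5*v^2 + 4*v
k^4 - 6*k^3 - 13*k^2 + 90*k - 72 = (k - 6)*(k - 3)*(k - 1)*(k + 4)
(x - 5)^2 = x^2 - 10*x + 25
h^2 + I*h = h*(h + I)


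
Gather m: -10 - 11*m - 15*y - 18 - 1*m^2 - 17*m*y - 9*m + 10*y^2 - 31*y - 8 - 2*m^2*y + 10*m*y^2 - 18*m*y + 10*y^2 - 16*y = m^2*(-2*y - 1) + m*(10*y^2 - 35*y - 20) + 20*y^2 - 62*y - 36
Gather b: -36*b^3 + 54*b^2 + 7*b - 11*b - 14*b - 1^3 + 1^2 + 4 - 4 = -36*b^3 + 54*b^2 - 18*b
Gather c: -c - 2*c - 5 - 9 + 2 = -3*c - 12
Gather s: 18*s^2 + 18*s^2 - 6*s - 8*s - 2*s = 36*s^2 - 16*s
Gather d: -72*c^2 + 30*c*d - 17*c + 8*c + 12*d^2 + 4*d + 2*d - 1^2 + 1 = -72*c^2 - 9*c + 12*d^2 + d*(30*c + 6)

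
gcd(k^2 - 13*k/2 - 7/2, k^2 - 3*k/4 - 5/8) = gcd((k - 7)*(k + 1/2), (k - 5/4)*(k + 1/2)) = k + 1/2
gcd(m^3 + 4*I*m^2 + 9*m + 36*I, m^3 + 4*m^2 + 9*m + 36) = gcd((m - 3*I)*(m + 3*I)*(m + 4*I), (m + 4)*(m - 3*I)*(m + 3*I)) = m^2 + 9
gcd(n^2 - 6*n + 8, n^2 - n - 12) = n - 4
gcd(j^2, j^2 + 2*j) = j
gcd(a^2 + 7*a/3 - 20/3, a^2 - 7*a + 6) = 1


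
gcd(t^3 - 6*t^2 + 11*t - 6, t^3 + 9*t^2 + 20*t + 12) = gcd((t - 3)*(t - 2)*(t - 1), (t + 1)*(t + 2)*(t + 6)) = 1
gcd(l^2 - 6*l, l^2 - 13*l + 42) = l - 6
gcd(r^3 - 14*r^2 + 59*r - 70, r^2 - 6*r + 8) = r - 2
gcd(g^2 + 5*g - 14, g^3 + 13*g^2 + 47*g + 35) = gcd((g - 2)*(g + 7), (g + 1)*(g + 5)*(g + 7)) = g + 7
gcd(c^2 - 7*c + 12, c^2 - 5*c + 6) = c - 3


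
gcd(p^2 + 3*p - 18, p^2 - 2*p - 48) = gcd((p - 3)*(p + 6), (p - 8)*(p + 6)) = p + 6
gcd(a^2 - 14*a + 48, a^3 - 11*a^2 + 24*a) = a - 8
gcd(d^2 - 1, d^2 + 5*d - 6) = d - 1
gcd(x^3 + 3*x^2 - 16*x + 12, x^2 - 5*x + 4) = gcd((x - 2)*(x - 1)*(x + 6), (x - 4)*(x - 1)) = x - 1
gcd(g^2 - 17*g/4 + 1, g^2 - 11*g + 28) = g - 4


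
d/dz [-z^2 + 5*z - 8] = 5 - 2*z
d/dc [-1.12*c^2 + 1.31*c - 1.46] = 1.31 - 2.24*c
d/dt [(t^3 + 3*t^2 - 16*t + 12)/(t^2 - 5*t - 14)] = (t^4 - 10*t^3 - 41*t^2 - 108*t + 284)/(t^4 - 10*t^3 - 3*t^2 + 140*t + 196)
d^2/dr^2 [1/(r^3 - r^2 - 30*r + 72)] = 2*((1 - 3*r)*(r^3 - r^2 - 30*r + 72) + (-3*r^2 + 2*r + 30)^2)/(r^3 - r^2 - 30*r + 72)^3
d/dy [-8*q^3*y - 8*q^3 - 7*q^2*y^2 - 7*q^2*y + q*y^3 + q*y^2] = q*(-8*q^2 - 14*q*y - 7*q + 3*y^2 + 2*y)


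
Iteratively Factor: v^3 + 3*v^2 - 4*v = (v)*(v^2 + 3*v - 4) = v*(v - 1)*(v + 4)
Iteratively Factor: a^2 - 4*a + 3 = (a - 3)*(a - 1)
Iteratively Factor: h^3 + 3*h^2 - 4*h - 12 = (h + 2)*(h^2 + h - 6) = (h + 2)*(h + 3)*(h - 2)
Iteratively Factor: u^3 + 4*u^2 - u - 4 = (u + 1)*(u^2 + 3*u - 4) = (u + 1)*(u + 4)*(u - 1)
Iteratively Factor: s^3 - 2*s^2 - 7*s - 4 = (s + 1)*(s^2 - 3*s - 4) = (s - 4)*(s + 1)*(s + 1)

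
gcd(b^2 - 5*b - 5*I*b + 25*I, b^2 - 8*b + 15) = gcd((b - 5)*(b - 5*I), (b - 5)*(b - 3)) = b - 5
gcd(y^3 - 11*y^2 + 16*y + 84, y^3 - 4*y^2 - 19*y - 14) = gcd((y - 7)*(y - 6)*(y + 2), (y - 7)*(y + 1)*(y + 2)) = y^2 - 5*y - 14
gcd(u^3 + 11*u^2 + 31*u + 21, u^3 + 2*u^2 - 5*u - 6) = u^2 + 4*u + 3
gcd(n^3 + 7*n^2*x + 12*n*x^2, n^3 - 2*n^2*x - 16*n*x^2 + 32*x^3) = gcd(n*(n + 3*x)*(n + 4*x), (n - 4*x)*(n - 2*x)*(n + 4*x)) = n + 4*x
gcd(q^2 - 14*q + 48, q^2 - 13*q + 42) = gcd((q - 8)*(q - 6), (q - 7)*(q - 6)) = q - 6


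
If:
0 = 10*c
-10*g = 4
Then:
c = 0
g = -2/5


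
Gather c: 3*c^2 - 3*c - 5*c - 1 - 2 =3*c^2 - 8*c - 3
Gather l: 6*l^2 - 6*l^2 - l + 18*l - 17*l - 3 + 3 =0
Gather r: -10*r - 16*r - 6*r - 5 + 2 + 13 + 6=16 - 32*r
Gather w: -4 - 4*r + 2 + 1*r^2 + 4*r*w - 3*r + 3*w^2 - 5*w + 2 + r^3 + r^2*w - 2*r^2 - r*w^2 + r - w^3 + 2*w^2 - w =r^3 - r^2 - 6*r - w^3 + w^2*(5 - r) + w*(r^2 + 4*r - 6)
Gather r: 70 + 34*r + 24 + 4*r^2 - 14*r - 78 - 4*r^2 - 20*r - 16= 0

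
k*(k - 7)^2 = k^3 - 14*k^2 + 49*k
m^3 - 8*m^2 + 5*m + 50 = (m - 5)^2*(m + 2)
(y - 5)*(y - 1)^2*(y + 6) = y^4 - y^3 - 31*y^2 + 61*y - 30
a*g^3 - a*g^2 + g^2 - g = g*(g - 1)*(a*g + 1)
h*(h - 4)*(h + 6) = h^3 + 2*h^2 - 24*h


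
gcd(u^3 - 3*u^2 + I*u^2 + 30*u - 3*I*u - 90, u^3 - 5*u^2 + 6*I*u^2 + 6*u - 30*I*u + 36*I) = u^2 + u*(-3 + 6*I) - 18*I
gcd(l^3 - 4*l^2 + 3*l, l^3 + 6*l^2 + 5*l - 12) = l - 1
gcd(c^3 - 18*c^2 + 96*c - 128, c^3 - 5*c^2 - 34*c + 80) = c^2 - 10*c + 16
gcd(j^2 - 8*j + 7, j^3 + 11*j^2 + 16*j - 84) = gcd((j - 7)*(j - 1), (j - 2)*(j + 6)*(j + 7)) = 1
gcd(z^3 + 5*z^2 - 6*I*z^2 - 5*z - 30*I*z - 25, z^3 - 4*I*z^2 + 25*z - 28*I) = z - I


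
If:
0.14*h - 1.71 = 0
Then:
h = 12.21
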